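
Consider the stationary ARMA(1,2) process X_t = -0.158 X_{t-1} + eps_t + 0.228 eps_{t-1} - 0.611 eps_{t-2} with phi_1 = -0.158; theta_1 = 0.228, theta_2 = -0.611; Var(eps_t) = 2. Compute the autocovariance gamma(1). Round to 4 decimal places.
\gamma(1) = -0.0725

Multiply the model equation by X_{t-k} and take expectations. With theta_0 = psi_0 = 1 and psi_j the MA(infinity) weights, this gives
  gamma(k) - sum_i phi_i gamma(k-i) = c_k,
  c_k = sigma^2 * sum_{j=k..q} theta_j psi_{j-k}   (c_k = 0 for k > q),
using gamma(-m) = gamma(m).
psi-weights needed (psi_j = theta_j + sum_i phi_i psi_{j-i}):
  psi_1 = theta_1 + phi_1 = 0.228 + (-0.158) = 0.07
  psi_2 = theta_2 + phi_1 psi_1 = -0.611 + (-0.158)(0.07) = -0.62206
Right-hand sides:
  c_0 = sigma^2 (1 + theta_1 psi_1 + theta_2 psi_2) = 2 * (1 + (0.228)(0.07) + (-0.611)(-0.62206)) = 2 * 1.396039 = 2.792077
  c_1 = sigma^2 (theta_1 + theta_2 psi_1) = 2 * (0.228 + (-0.611)(0.07)) = 0.37046
  c_2 = sigma^2 theta_2 = 2 * (-0.611) = -1.222
Equations for k = 0 and k = 1 (AR order 1):
  gamma(0) = phi_1 gamma(1) + c_0
  gamma(1) = phi_1 gamma(0) + c_1
Substituting the second into the first: gamma(0) (1 - phi_1^2) = c_0 + phi_1 c_1, so
  gamma(0) = (c_0 + phi_1 c_1) / (1 - phi_1^2) = (2.792077 + (-0.158)(0.37046)) / (1 - (-0.158)^2) = 2.733545 / 0.975036 = 2.803532.
  gamma(1) = phi_1 gamma(0) + c_1 = (-0.158)(2.803532) + (0.37046) = -0.072498.
Therefore gamma(1) = -0.0725 (to 4 decimal places).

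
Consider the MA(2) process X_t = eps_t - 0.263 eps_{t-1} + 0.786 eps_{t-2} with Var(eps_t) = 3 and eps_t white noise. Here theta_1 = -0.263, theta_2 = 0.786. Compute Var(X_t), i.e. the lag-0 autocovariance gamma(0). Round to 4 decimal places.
\gamma(0) = 5.0609

For an MA(q) process X_t = eps_t + sum_i theta_i eps_{t-i} with
Var(eps_t) = sigma^2, the variance is
  gamma(0) = sigma^2 * (1 + sum_i theta_i^2).
  sum_i theta_i^2 = (-0.263)^2 + (0.786)^2 = 0.069169 + 0.617796 = 0.686965.
  gamma(0) = 3 * (1 + 0.686965) = 3 * 1.686965 = 5.060895, which rounds to 5.0609.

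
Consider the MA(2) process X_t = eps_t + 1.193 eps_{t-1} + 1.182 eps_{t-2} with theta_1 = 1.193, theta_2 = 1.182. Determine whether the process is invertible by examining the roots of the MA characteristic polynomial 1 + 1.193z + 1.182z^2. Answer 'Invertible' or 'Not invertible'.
\text{Not invertible}

The MA(q) characteristic polynomial is P(z) = 1 + 1.193z + 1.182z^2.
Invertibility requires all roots to lie outside the unit circle, i.e. |z| > 1 for every root.
Set 1 + (1.193) z + (1.182) z^2 = 0, i.e. a z^2 + b z + c = 0 with a = 1.182, b = 1.193, c = 1.
Discriminant D = b^2 - 4ac = (1.193)^2 - 4*(1.182)*1 = 1.423249 - (4.728) = -3.304751.
D < 0, so the roots are the complex-conjugate pair z = (-b +/- i sqrt(-D)) / (2a) = -0.5047 +/- 0.769i.
For a conjugate pair |z|^2 = z * conj(z) = (product of roots) = c/a = 1/(1.182) = 0.846024, so |z| = sqrt(0.846024) = 0.9198 for both roots.
Moduli of all roots: 0.9198, 0.9198.
All moduli strictly greater than 1? No.
Verdict: Not invertible.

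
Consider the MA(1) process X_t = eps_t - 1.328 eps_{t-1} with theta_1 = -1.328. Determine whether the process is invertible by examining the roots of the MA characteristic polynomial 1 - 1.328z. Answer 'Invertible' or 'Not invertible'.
\text{Not invertible}

The MA(q) characteristic polynomial is P(z) = 1 - 1.328z.
Invertibility requires all roots to lie outside the unit circle, i.e. |z| > 1 for every root.
This is linear in z: 1 + (-1.328) z = 0  =>  z = -1/(-1.328) = 0.753012,  |z| = 0.753012.
Moduli of all roots: 0.7530.
All moduli strictly greater than 1? No.
Verdict: Not invertible.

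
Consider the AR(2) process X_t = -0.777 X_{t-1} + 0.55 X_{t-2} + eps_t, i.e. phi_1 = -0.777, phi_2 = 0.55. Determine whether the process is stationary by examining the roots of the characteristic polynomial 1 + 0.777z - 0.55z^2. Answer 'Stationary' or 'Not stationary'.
\text{Not stationary}

The AR(p) characteristic polynomial is P(z) = 1 + 0.777z - 0.55z^2.
Stationarity requires all roots to lie outside the unit circle, i.e. |z| > 1 for every root.
Set 1 + (0.777) z + (-0.55) z^2 = 0, i.e. a z^2 + b z + c = 0 with a = -0.55, b = 0.777, c = 1.
Discriminant D = b^2 - 4ac = (0.777)^2 - 4*(-0.55)*1 = 0.603729 - (-2.2) = 2.803729.
D >= 0, so the roots are real: z = (-b +/- sqrt(D)) / (2a) = (-0.777 +/- 1.674434) / (-1.1).
  z_1 = (-0.777 + 1.674434) / (-1.1) = -0.8158,   |z_1| = 0.8158.
  z_2 = (-0.777 - 1.674434) / (-1.1) = 2.2286,   |z_2| = 2.2286.
Moduli of all roots: 0.8158, 2.2286.
All moduli strictly greater than 1? No.
Verdict: Not stationary.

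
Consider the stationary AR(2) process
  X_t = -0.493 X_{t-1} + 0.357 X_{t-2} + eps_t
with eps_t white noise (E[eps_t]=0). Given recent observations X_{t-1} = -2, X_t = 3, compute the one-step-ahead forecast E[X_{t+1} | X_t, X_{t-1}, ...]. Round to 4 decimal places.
E[X_{t+1} \mid \mathcal F_t] = -2.1930

For an AR(p) model X_t = c + sum_i phi_i X_{t-i} + eps_t, the
one-step-ahead conditional mean is
  E[X_{t+1} | X_t, ...] = c + sum_i phi_i X_{t+1-i}.
Substitute known values:
  E[X_{t+1} | ...] = (-0.493) * (3) + (0.357) * (-2)
                   = -2.1930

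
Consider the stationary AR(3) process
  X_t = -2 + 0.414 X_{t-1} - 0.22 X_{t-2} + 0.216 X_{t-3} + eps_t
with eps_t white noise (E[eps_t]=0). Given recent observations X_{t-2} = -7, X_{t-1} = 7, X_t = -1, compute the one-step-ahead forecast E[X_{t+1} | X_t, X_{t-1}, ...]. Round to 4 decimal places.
E[X_{t+1} \mid \mathcal F_t] = -5.4660

For an AR(p) model X_t = c + sum_i phi_i X_{t-i} + eps_t, the
one-step-ahead conditional mean is
  E[X_{t+1} | X_t, ...] = c + sum_i phi_i X_{t+1-i}.
Substitute known values:
  E[X_{t+1} | ...] = -2 + (0.414) * (-1) + (-0.22) * (7) + (0.216) * (-7)
                   = -5.4660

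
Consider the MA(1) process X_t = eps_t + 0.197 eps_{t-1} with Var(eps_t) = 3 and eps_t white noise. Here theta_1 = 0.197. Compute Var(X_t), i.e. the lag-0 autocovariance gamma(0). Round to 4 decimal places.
\gamma(0) = 3.1164

For an MA(q) process X_t = eps_t + sum_i theta_i eps_{t-i} with
Var(eps_t) = sigma^2, the variance is
  gamma(0) = sigma^2 * (1 + sum_i theta_i^2).
  sum_i theta_i^2 = (0.197)^2 = 0.038809.
  gamma(0) = 3 * (1 + 0.038809) = 3 * 1.038809 = 3.116427, which rounds to 3.1164.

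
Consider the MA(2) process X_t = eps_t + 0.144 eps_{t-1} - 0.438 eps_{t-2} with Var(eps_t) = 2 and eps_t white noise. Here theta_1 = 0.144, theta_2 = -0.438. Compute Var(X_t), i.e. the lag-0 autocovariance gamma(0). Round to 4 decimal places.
\gamma(0) = 2.4252

For an MA(q) process X_t = eps_t + sum_i theta_i eps_{t-i} with
Var(eps_t) = sigma^2, the variance is
  gamma(0) = sigma^2 * (1 + sum_i theta_i^2).
  sum_i theta_i^2 = (0.144)^2 + (-0.438)^2 = 0.020736 + 0.191844 = 0.21258.
  gamma(0) = 2 * (1 + 0.21258) = 2 * 1.21258 = 2.42516, which rounds to 2.4252.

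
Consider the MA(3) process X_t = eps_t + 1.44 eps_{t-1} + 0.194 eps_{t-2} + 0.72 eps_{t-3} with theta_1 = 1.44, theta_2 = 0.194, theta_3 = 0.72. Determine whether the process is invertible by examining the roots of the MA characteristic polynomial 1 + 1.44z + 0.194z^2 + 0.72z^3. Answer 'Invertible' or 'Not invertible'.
\text{Not invertible}

The MA(q) characteristic polynomial is P(z) = 1 + 1.44z + 0.194z^2 + 0.72z^3.
Invertibility requires all roots to lie outside the unit circle, i.e. |z| > 1 for every root.
Degree 3: look for a simple real root z0 first, then factor out (1 - z/z0) and solve the remaining quadratic.
Testing z0 = -0.625: P(-0.625) = 1 + (1.44)(-0.625) + (0.194)(-0.625)^2 + (0.72)(-0.625)^3
  = 1 + (-0.9) + (0.075781) + (-0.175781) = 0.  So z_0 = -0.625 is a root, |z_0| = 0.625.
Divide out the factor (1 + 1.6 z) = (1 - z/z0) (since 1/z0 = -1.6):
  P(z) = (1 + 1.6 z)(1 + (-0.16) z + (0.45) z^2)
  [check: z-coef -0.16 - (-1.6) = 1.44; z^2-coef 0.45 - (-1.6)(-0.16) = 0.194; z^3-coef -(-1.6)(0.45) = 0.72.]
Remaining roots from the quadratic factor 1 + (-0.16) z + (0.45) z^2:
  Set 1 + (-0.16) z + (0.45) z^2 = 0, i.e. a z^2 + b z + c = 0 with a = 0.45, b = -0.16, c = 1.
  Discriminant D = b^2 - 4ac = (-0.16)^2 - 4*(0.45)*1 = 0.0256 - (1.8) = -1.7744.
  D < 0, so the roots are the complex-conjugate pair z = (-b +/- i sqrt(-D)) / (2a) = 0.1778 +/- 1.4801i.
  For a conjugate pair |z|^2 = z * conj(z) = (product of roots) = c/a = 1/(0.45) = 2.222222, so |z| = sqrt(2.222222) = 1.4907 for both roots.
Moduli of all roots: 0.6250, 1.4907, 1.4907.
All moduli strictly greater than 1? No.
Verdict: Not invertible.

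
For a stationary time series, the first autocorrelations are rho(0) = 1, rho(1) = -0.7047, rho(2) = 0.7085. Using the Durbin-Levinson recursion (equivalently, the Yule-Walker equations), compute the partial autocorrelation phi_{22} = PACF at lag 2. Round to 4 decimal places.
\phi_{22} = 0.4209

The PACF at lag k is phi_{kk}, the last component of the solution
to the Yule-Walker system G_k phi = r_k where
  (G_k)_{ij} = rho(|i - j|), (r_k)_i = rho(i), i,j = 1..k.
Equivalently, Durbin-Levinson gives phi_{kk} iteratively:
  phi_{11} = rho(1)
  phi_{kk} = [rho(k) - sum_{j=1..k-1} phi_{k-1,j} rho(k-j)]
            / [1 - sum_{j=1..k-1} phi_{k-1,j} rho(j)],
  phi_{k,j} = phi_{k-1,j} - phi_{kk} phi_{k-1,k-j},  j = 1..k-1.
Step k = 1:
  phi_11 = rho(1) = -0.7047.
Step k = 2:
  phi_22 = [rho(2) - phi_11 rho(1)] / [1 - phi_11 rho(1)] = [0.7085 - (-0.7047)(-0.7047)] / [1 - (-0.7047)(-0.7047)]
         = 0.21189791 / 0.50339791 = 0.4209.
Therefore phi_{22} = 0.4209.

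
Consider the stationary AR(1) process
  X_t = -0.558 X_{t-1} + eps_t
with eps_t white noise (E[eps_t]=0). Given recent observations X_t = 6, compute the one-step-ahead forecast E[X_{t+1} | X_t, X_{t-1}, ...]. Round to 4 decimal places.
E[X_{t+1} \mid \mathcal F_t] = -3.3480

For an AR(p) model X_t = c + sum_i phi_i X_{t-i} + eps_t, the
one-step-ahead conditional mean is
  E[X_{t+1} | X_t, ...] = c + sum_i phi_i X_{t+1-i}.
Substitute known values:
  E[X_{t+1} | ...] = (-0.558) * (6)
                   = -3.3480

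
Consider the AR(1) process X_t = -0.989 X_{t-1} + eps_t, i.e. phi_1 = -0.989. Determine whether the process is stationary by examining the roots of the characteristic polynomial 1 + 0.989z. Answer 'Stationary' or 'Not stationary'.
\text{Stationary}

The AR(p) characteristic polynomial is P(z) = 1 + 0.989z.
Stationarity requires all roots to lie outside the unit circle, i.e. |z| > 1 for every root.
This is linear in z: 1 + (0.989) z = 0  =>  z = -1/(0.989) = -1.011122,  |z| = 1.011122.
Moduli of all roots: 1.0111.
All moduli strictly greater than 1? Yes.
Verdict: Stationary.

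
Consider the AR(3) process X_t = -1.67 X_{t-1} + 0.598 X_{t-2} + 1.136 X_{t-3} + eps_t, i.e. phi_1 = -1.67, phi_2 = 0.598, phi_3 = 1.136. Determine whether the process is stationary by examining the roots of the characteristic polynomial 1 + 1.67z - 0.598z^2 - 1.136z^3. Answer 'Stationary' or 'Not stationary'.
\text{Not stationary}

The AR(p) characteristic polynomial is P(z) = 1 + 1.67z - 0.598z^2 - 1.136z^3.
Stationarity requires all roots to lie outside the unit circle, i.e. |z| > 1 for every root.
Degree 3: look for a simple real root z0 first, then factor out (1 - z/z0) and solve the remaining quadratic.
Testing z0 = -0.625: P(-0.625) = 1 + (1.67)(-0.625) + (-0.598)(-0.625)^2 + (-1.136)(-0.625)^3
  = 1 + (-1.04375) + (-0.233594) + (0.277344) = 0.  So z_0 = -0.625 is a root, |z_0| = 0.625.
Divide out the factor (1 + 1.6 z) = (1 - z/z0) (since 1/z0 = -1.6):
  P(z) = (1 + 1.6 z)(1 + (0.07) z + (-0.71) z^2)
  [check: z-coef 0.07 - (-1.6) = 1.67; z^2-coef -0.71 - (-1.6)(0.07) = -0.598; z^3-coef -(-1.6)(-0.71) = -1.136.]
Remaining roots from the quadratic factor 1 + (0.07) z + (-0.71) z^2:
  Set 1 + (0.07) z + (-0.71) z^2 = 0, i.e. a z^2 + b z + c = 0 with a = -0.71, b = 0.07, c = 1.
  Discriminant D = b^2 - 4ac = (0.07)^2 - 4*(-0.71)*1 = 0.0049 - (-2.84) = 2.8449.
  D >= 0, so the roots are real: z = (-b +/- sqrt(D)) / (2a) = (-0.07 +/- 1.686683) / (-1.42).
    z_1 = (-0.07 + 1.686683) / (-1.42) = -1.1385,   |z_1| = 1.1385.
    z_2 = (-0.07 - 1.686683) / (-1.42) = 1.2371,   |z_2| = 1.2371.
Moduli of all roots: 0.6250, 1.1385, 1.2371.
All moduli strictly greater than 1? No.
Verdict: Not stationary.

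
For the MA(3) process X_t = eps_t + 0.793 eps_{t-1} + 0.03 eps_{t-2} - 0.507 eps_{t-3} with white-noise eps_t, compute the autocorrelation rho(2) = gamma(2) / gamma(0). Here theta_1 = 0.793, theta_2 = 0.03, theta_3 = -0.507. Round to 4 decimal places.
\rho(2) = -0.1972

For an MA(q) process with theta_0 = 1, the autocovariance is
  gamma(k) = sigma^2 * sum_{i=0..q-k} theta_i * theta_{i+k},
and rho(k) = gamma(k) / gamma(0). Sigma^2 cancels.
  numerator   = (1)*(0.03) + (0.793)*(-0.507) = -0.372051.
  denominator = (1)^2 + (0.793)^2 + (0.03)^2 + (-0.507)^2 = 1.886798.
  rho(2) = -0.372051 / 1.886798 = -0.1972.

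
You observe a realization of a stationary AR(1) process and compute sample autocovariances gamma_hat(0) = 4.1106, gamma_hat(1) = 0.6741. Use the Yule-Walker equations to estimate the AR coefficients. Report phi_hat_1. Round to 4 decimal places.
\hat\phi_{1} = 0.1640

The Yule-Walker equations for an AR(p) process read, in matrix form,
  Gamma_p phi = r_p,   with   (Gamma_p)_{ij} = gamma(|i - j|),
                       (r_p)_i = gamma(i),   i,j = 1..p.
Substitute the sample gammas (Toeplitz matrix and right-hand side of size 1):
  Gamma_p = [[4.1106]]
  r_p     = [0.6741]
With p = 1 this is the single equation gamma(0) phi_1 = gamma(1):
  phi_hat_1 = gamma(1) / gamma(0) = 0.6741 / 4.1106 = 0.1640.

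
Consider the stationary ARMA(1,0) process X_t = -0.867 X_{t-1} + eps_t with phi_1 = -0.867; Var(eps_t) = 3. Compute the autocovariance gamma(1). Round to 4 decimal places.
\gamma(1) = -10.4748

Multiply the model equation by X_{t-k} and take expectations. With theta_0 = psi_0 = 1 and psi_j the MA(infinity) weights, this gives
  gamma(k) - sum_i phi_i gamma(k-i) = c_k,
  c_k = sigma^2 * sum_{j=k..q} theta_j psi_{j-k}   (c_k = 0 for k > q),
using gamma(-m) = gamma(m).
Pure AR (q = 0): c_0 = sigma^2 = 3, c_k = 0 for k >= 1.
Equations for k = 0 and k = 1 (AR order 1):
  gamma(0) = phi_1 gamma(1) + c_0
  gamma(1) = phi_1 gamma(0) + c_1
Substituting the second into the first: gamma(0) (1 - phi_1^2) = c_0 + phi_1 c_1, so
  gamma(0) = c_0 / (1 - phi_1^2) = 3 / (1 - (-0.867)^2) = 3 / 0.248311 = 12.081623.
  gamma(1) = phi_1 gamma(0) = (-0.867)(12.081623) = -10.474768.
Therefore gamma(1) = -10.4748 (to 4 decimal places).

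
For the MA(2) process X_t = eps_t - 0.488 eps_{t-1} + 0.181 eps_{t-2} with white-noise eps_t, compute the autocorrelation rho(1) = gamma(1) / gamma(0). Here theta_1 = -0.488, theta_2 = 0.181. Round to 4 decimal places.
\rho(1) = -0.4535

For an MA(q) process with theta_0 = 1, the autocovariance is
  gamma(k) = sigma^2 * sum_{i=0..q-k} theta_i * theta_{i+k},
and rho(k) = gamma(k) / gamma(0). Sigma^2 cancels.
  numerator   = (1)*(-0.488) + (-0.488)*(0.181) = -0.576328.
  denominator = (1)^2 + (-0.488)^2 + (0.181)^2 = 1.270905.
  rho(1) = -0.576328 / 1.270905 = -0.4535.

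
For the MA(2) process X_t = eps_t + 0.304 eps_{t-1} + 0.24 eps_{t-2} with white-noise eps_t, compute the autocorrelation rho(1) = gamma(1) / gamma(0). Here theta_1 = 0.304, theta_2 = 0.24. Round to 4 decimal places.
\rho(1) = 0.3278

For an MA(q) process with theta_0 = 1, the autocovariance is
  gamma(k) = sigma^2 * sum_{i=0..q-k} theta_i * theta_{i+k},
and rho(k) = gamma(k) / gamma(0). Sigma^2 cancels.
  numerator   = (1)*(0.304) + (0.304)*(0.24) = 0.37696.
  denominator = (1)^2 + (0.304)^2 + (0.24)^2 = 1.150016.
  rho(1) = 0.37696 / 1.150016 = 0.3278.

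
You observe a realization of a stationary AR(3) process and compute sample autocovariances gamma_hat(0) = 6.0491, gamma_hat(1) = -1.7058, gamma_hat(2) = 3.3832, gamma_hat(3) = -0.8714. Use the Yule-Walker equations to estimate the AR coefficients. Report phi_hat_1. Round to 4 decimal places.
\hat\phi_{1} = -0.1960

The Yule-Walker equations for an AR(p) process read, in matrix form,
  Gamma_p phi = r_p,   with   (Gamma_p)_{ij} = gamma(|i - j|),
                       (r_p)_i = gamma(i),   i,j = 1..p.
Substitute the sample gammas (Toeplitz matrix and right-hand side of size 3):
  Gamma_p = [[6.0491, -1.7058, 3.3832], [-1.7058, 6.0491, -1.7058], [3.3832, -1.7058, 6.0491]]
  r_p     = [-1.7058, 3.3832, -0.8714]
Written out (R1..R3):
  (R1) 6.0491 phi_1 - 1.7058 phi_2 + 3.3832 phi_3 = -1.7058
  (R2) -1.7058 phi_1 + 6.0491 phi_2 - 1.7058 phi_3 = 3.3832
  (R3) 3.3832 phi_1 - 1.7058 phi_2 + 6.0491 phi_3 = -0.8714
Gaussian elimination:
  R2 <- R2 - (-1.7058/6.0491) R1 = R2 - (-0.281992) R1:  5.568077 phi_2 - 0.751763 phi_3 = 2.902177
  R3 <- R3 - (3.3832/6.0491) R1 = R3 - (0.55929) R1:  -0.751763 phi_2 + 4.156911 phi_3 = 0.082637
  R3 <- R3 - (-0.751763/5.568077) R2 = R3 - (-0.135013) R2:  4.055413 phi_3 = 0.474469
Back-substitution:
  phi_hat_3 = 0.474469 / 4.055413 = 0.116996
  phi_hat_2 = (2.902177 - (-0.751763)(0.116996)) / 5.568077 = 0.537013
  phi_hat_1 = (-1.7058 - (-1.7058)(0.537013) - (3.3832)(0.116996)) / 6.0491 = -0.195994
So phi_hat = [-0.1960, 0.5370, 0.1170].
Therefore phi_hat_1 = -0.1960.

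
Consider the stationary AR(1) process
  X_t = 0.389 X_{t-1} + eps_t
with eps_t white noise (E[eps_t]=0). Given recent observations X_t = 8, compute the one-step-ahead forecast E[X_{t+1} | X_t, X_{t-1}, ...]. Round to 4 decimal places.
E[X_{t+1} \mid \mathcal F_t] = 3.1120

For an AR(p) model X_t = c + sum_i phi_i X_{t-i} + eps_t, the
one-step-ahead conditional mean is
  E[X_{t+1} | X_t, ...] = c + sum_i phi_i X_{t+1-i}.
Substitute known values:
  E[X_{t+1} | ...] = (0.389) * (8)
                   = 3.1120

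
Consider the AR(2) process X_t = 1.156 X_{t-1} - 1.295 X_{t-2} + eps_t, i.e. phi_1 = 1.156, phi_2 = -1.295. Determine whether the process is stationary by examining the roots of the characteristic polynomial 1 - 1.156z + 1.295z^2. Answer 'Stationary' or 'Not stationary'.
\text{Not stationary}

The AR(p) characteristic polynomial is P(z) = 1 - 1.156z + 1.295z^2.
Stationarity requires all roots to lie outside the unit circle, i.e. |z| > 1 for every root.
Set 1 + (-1.156) z + (1.295) z^2 = 0, i.e. a z^2 + b z + c = 0 with a = 1.295, b = -1.156, c = 1.
Discriminant D = b^2 - 4ac = (-1.156)^2 - 4*(1.295)*1 = 1.336336 - (5.18) = -3.843664.
D < 0, so the roots are the complex-conjugate pair z = (-b +/- i sqrt(-D)) / (2a) = 0.4463 +/- 0.757i.
For a conjugate pair |z|^2 = z * conj(z) = (product of roots) = c/a = 1/(1.295) = 0.772201, so |z| = sqrt(0.772201) = 0.8787 for both roots.
Moduli of all roots: 0.8787, 0.8787.
All moduli strictly greater than 1? No.
Verdict: Not stationary.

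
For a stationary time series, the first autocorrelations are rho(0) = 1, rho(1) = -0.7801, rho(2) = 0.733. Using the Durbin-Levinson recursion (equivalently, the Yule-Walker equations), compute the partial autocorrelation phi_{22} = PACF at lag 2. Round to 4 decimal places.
\phi_{22} = 0.3179

The PACF at lag k is phi_{kk}, the last component of the solution
to the Yule-Walker system G_k phi = r_k where
  (G_k)_{ij} = rho(|i - j|), (r_k)_i = rho(i), i,j = 1..k.
Equivalently, Durbin-Levinson gives phi_{kk} iteratively:
  phi_{11} = rho(1)
  phi_{kk} = [rho(k) - sum_{j=1..k-1} phi_{k-1,j} rho(k-j)]
            / [1 - sum_{j=1..k-1} phi_{k-1,j} rho(j)],
  phi_{k,j} = phi_{k-1,j} - phi_{kk} phi_{k-1,k-j},  j = 1..k-1.
Step k = 1:
  phi_11 = rho(1) = -0.7801.
Step k = 2:
  phi_22 = [rho(2) - phi_11 rho(1)] / [1 - phi_11 rho(1)] = [0.733 - (-0.7801)(-0.7801)] / [1 - (-0.7801)(-0.7801)]
         = 0.12444399 / 0.39144399 = 0.3179.
Therefore phi_{22} = 0.3179.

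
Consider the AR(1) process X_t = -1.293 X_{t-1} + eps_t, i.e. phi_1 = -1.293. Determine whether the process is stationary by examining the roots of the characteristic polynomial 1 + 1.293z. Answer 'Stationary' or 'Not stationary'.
\text{Not stationary}

The AR(p) characteristic polynomial is P(z) = 1 + 1.293z.
Stationarity requires all roots to lie outside the unit circle, i.e. |z| > 1 for every root.
This is linear in z: 1 + (1.293) z = 0  =>  z = -1/(1.293) = -0.773395,  |z| = 0.773395.
Moduli of all roots: 0.7734.
All moduli strictly greater than 1? No.
Verdict: Not stationary.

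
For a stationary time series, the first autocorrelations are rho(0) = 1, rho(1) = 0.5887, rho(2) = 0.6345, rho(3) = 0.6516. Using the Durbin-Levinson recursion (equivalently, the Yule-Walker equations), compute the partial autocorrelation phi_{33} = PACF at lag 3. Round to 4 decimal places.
\phi_{33} = 0.3480

The PACF at lag k is phi_{kk}, the last component of the solution
to the Yule-Walker system G_k phi = r_k where
  (G_k)_{ij} = rho(|i - j|), (r_k)_i = rho(i), i,j = 1..k.
Equivalently, Durbin-Levinson gives phi_{kk} iteratively:
  phi_{11} = rho(1)
  phi_{kk} = [rho(k) - sum_{j=1..k-1} phi_{k-1,j} rho(k-j)]
            / [1 - sum_{j=1..k-1} phi_{k-1,j} rho(j)],
  phi_{k,j} = phi_{k-1,j} - phi_{kk} phi_{k-1,k-j},  j = 1..k-1.
Step k = 1:
  phi_11 = rho(1) = 0.5887.
Step k = 2:
  phi_22 = [rho(2) - phi_11 rho(1)] / [1 - phi_11 rho(1)] = [0.6345 - (0.5887)(0.5887)] / [1 - (0.5887)(0.5887)]
         = 0.28793231 / 0.65343231 = 0.440646.
  Update: phi_21 = phi_11 - phi_22 phi_11 = 0.5887 - (0.440646)(0.5887) = 0.329292.
Step k = 3:
  phi_33 = [rho(3) - phi_21 rho(2) - phi_22 rho(1)] / [1 - phi_21 rho(1) - phi_22 rho(2)]
    numerator   = 0.6516 - (0.329292)(0.6345) - (0.440646)(0.5887) = 0.18325612
    denominator = 1 - (0.329292)(0.5887) - (0.440646)(0.6345) = 0.5265561
  phi_33 = 0.18325612 / 0.5265561 = 0.348.
Therefore phi_{33} = 0.3480.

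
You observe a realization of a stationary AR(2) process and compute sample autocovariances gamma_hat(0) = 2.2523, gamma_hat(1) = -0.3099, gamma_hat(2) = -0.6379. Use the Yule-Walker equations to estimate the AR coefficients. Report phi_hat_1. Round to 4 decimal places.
\hat\phi_{1} = -0.1800

The Yule-Walker equations for an AR(p) process read, in matrix form,
  Gamma_p phi = r_p,   with   (Gamma_p)_{ij} = gamma(|i - j|),
                       (r_p)_i = gamma(i),   i,j = 1..p.
Substitute the sample gammas (Toeplitz matrix and right-hand side of size 2):
  Gamma_p = [[2.2523, -0.3099], [-0.3099, 2.2523]]
  r_p     = [-0.3099, -0.6379]
Written out:
  2.2523 phi_1 - 0.3099 phi_2 = -0.3099
  -0.3099 phi_1 + 2.2523 phi_2 = -0.6379
Solve by Cramer's rule:
  det = gamma(0)^2 - gamma(1)^2 = (2.2523)^2 - (-0.3099)^2 = 5.07285529 - 0.09603801 = 4.97681728
  phi_hat_1 = [gamma(1) gamma(0) - gamma(1) gamma(2)] / det = [(-0.3099)(2.2523) - (-0.3099)(-0.6379)] / 4.97681728 = -0.89567298 / 4.97681728 = -0.18
  phi_hat_2 = [gamma(0) gamma(2) - gamma(1)^2] / det = [(2.2523)(-0.6379) - (-0.3099)^2] / 4.97681728 = -1.53278018 / 4.97681728 = -0.308
So phi_hat = [-0.1800, -0.3080].
Therefore phi_hat_1 = -0.1800.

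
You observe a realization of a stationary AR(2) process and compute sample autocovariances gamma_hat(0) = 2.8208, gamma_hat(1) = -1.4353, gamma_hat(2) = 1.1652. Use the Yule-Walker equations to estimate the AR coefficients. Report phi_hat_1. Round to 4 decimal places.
\hat\phi_{1} = -0.4030

The Yule-Walker equations for an AR(p) process read, in matrix form,
  Gamma_p phi = r_p,   with   (Gamma_p)_{ij} = gamma(|i - j|),
                       (r_p)_i = gamma(i),   i,j = 1..p.
Substitute the sample gammas (Toeplitz matrix and right-hand side of size 2):
  Gamma_p = [[2.8208, -1.4353], [-1.4353, 2.8208]]
  r_p     = [-1.4353, 1.1652]
Written out:
  2.8208 phi_1 - 1.4353 phi_2 = -1.4353
  -1.4353 phi_1 + 2.8208 phi_2 = 1.1652
Solve by Cramer's rule:
  det = gamma(0)^2 - gamma(1)^2 = (2.8208)^2 - (-1.4353)^2 = 7.95691264 - 2.06008609 = 5.89682655
  phi_hat_1 = [gamma(1) gamma(0) - gamma(1) gamma(2)] / det = [(-1.4353)(2.8208) - (-1.4353)(1.1652)] / 5.89682655 = -2.37628268 / 5.89682655 = -0.403
  phi_hat_2 = [gamma(0) gamma(2) - gamma(1)^2] / det = [(2.8208)(1.1652) - (-1.4353)^2] / 5.89682655 = 1.22671007 / 5.89682655 = 0.208
So phi_hat = [-0.4030, 0.2080].
Therefore phi_hat_1 = -0.4030.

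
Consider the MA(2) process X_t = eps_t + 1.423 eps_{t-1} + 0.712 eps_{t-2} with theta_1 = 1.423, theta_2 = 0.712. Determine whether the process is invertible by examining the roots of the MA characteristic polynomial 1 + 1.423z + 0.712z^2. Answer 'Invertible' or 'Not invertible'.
\text{Invertible}

The MA(q) characteristic polynomial is P(z) = 1 + 1.423z + 0.712z^2.
Invertibility requires all roots to lie outside the unit circle, i.e. |z| > 1 for every root.
Set 1 + (1.423) z + (0.712) z^2 = 0, i.e. a z^2 + b z + c = 0 with a = 0.712, b = 1.423, c = 1.
Discriminant D = b^2 - 4ac = (1.423)^2 - 4*(0.712)*1 = 2.024929 - (2.848) = -0.823071.
D < 0, so the roots are the complex-conjugate pair z = (-b +/- i sqrt(-D)) / (2a) = -0.9993 +/- 0.6371i.
For a conjugate pair |z|^2 = z * conj(z) = (product of roots) = c/a = 1/(0.712) = 1.404494, so |z| = sqrt(1.404494) = 1.1851 for both roots.
Moduli of all roots: 1.1851, 1.1851.
All moduli strictly greater than 1? Yes.
Verdict: Invertible.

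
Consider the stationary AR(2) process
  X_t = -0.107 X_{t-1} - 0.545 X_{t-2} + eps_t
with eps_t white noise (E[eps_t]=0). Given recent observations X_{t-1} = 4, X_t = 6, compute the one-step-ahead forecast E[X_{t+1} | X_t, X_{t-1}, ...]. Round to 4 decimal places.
E[X_{t+1} \mid \mathcal F_t] = -2.8220

For an AR(p) model X_t = c + sum_i phi_i X_{t-i} + eps_t, the
one-step-ahead conditional mean is
  E[X_{t+1} | X_t, ...] = c + sum_i phi_i X_{t+1-i}.
Substitute known values:
  E[X_{t+1} | ...] = (-0.107) * (6) + (-0.545) * (4)
                   = -2.8220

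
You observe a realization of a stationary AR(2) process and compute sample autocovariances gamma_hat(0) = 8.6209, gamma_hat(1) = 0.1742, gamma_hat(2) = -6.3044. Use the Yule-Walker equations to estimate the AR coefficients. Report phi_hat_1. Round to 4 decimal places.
\hat\phi_{1} = 0.0350

The Yule-Walker equations for an AR(p) process read, in matrix form,
  Gamma_p phi = r_p,   with   (Gamma_p)_{ij} = gamma(|i - j|),
                       (r_p)_i = gamma(i),   i,j = 1..p.
Substitute the sample gammas (Toeplitz matrix and right-hand side of size 2):
  Gamma_p = [[8.6209, 0.1742], [0.1742, 8.6209]]
  r_p     = [0.1742, -6.3044]
Written out:
  8.6209 phi_1 + 0.1742 phi_2 = 0.1742
  0.1742 phi_1 + 8.6209 phi_2 = -6.3044
Solve by Cramer's rule:
  det = gamma(0)^2 - gamma(1)^2 = (8.6209)^2 - (0.1742)^2 = 74.31991681 - 0.03034564 = 74.28957117
  phi_hat_1 = [gamma(1) gamma(0) - gamma(1) gamma(2)] / det = [(0.1742)(8.6209) - (0.1742)(-6.3044)] / 74.28957117 = 2.59998726 / 74.28957117 = 0.035
  phi_hat_2 = [gamma(0) gamma(2) - gamma(1)^2] / det = [(8.6209)(-6.3044) - (0.1742)^2] / 74.28957117 = -54.3799476 / 74.28957117 = -0.732
So phi_hat = [0.0350, -0.7320].
Therefore phi_hat_1 = 0.0350.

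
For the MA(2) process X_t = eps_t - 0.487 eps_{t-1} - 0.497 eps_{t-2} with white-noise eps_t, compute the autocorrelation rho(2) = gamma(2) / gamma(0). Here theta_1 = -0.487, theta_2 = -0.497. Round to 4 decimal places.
\rho(2) = -0.3349

For an MA(q) process with theta_0 = 1, the autocovariance is
  gamma(k) = sigma^2 * sum_{i=0..q-k} theta_i * theta_{i+k},
and rho(k) = gamma(k) / gamma(0). Sigma^2 cancels.
  numerator   = (1)*(-0.497) = -0.497.
  denominator = (1)^2 + (-0.487)^2 + (-0.497)^2 = 1.484178.
  rho(2) = -0.497 / 1.484178 = -0.3349.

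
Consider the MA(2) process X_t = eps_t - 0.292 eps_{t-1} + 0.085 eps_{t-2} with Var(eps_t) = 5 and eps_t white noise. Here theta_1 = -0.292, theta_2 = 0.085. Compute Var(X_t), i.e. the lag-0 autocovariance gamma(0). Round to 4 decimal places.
\gamma(0) = 5.4624

For an MA(q) process X_t = eps_t + sum_i theta_i eps_{t-i} with
Var(eps_t) = sigma^2, the variance is
  gamma(0) = sigma^2 * (1 + sum_i theta_i^2).
  sum_i theta_i^2 = (-0.292)^2 + (0.085)^2 = 0.085264 + 0.007225 = 0.092489.
  gamma(0) = 5 * (1 + 0.092489) = 5 * 1.092489 = 5.462445, which rounds to 5.4624.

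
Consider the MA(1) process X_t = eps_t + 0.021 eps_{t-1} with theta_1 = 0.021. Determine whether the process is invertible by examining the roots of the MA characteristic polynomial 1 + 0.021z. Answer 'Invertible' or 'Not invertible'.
\text{Invertible}

The MA(q) characteristic polynomial is P(z) = 1 + 0.021z.
Invertibility requires all roots to lie outside the unit circle, i.e. |z| > 1 for every root.
This is linear in z: 1 + (0.021) z = 0  =>  z = -1/(0.021) = -47.619048,  |z| = 47.619048.
Moduli of all roots: 47.6190.
All moduli strictly greater than 1? Yes.
Verdict: Invertible.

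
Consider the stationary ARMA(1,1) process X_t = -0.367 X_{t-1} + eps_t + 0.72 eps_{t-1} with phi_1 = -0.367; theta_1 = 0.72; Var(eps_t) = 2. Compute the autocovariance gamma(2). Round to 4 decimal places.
\gamma(2) = -0.2203

Multiply the model equation by X_{t-k} and take expectations. With theta_0 = psi_0 = 1 and psi_j the MA(infinity) weights, this gives
  gamma(k) - sum_i phi_i gamma(k-i) = c_k,
  c_k = sigma^2 * sum_{j=k..q} theta_j psi_{j-k}   (c_k = 0 for k > q),
using gamma(-m) = gamma(m).
psi-weights needed (psi_j = theta_j + sum_i phi_i psi_{j-i}):
  psi_1 = theta_1 + phi_1 = 0.72 + (-0.367) = 0.353
Right-hand sides:
  c_0 = sigma^2 (1 + theta_1 psi_1) = 2 * (1 + (0.72)(0.353)) = 2 * 1.25416 = 2.50832
  c_1 = sigma^2 theta_1 = 2 * (0.72) = 1.44
  c_2 = 0
Equations for k = 0 and k = 1 (AR order 1):
  gamma(0) = phi_1 gamma(1) + c_0
  gamma(1) = phi_1 gamma(0) + c_1
Substituting the second into the first: gamma(0) (1 - phi_1^2) = c_0 + phi_1 c_1, so
  gamma(0) = (c_0 + phi_1 c_1) / (1 - phi_1^2) = (2.50832 + (-0.367)(1.44)) / (1 - (-0.367)^2) = 1.97984 / 0.865311 = 2.28801.
  gamma(1) = phi_1 gamma(0) + c_1 = (-0.367)(2.28801) + (1.44) = 0.6003.
For k = 2 (> q): gamma(2) = phi_1 gamma(1) = (-0.367)(0.6003) = -0.22031.
Therefore gamma(2) = -0.2203 (to 4 decimal places).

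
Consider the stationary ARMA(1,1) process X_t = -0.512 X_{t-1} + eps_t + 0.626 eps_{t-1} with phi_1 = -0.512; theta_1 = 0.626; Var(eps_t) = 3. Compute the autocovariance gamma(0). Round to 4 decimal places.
\gamma(0) = 3.0528

Multiply the model equation by X_{t-k} and take expectations. With theta_0 = psi_0 = 1 and psi_j the MA(infinity) weights, this gives
  gamma(k) - sum_i phi_i gamma(k-i) = c_k,
  c_k = sigma^2 * sum_{j=k..q} theta_j psi_{j-k}   (c_k = 0 for k > q),
using gamma(-m) = gamma(m).
psi-weights needed (psi_j = theta_j + sum_i phi_i psi_{j-i}):
  psi_1 = theta_1 + phi_1 = 0.626 + (-0.512) = 0.114
Right-hand sides:
  c_0 = sigma^2 (1 + theta_1 psi_1) = 3 * (1 + (0.626)(0.114)) = 3 * 1.071364 = 3.214092
  c_1 = sigma^2 theta_1 = 3 * (0.626) = 1.878
  c_2 = 0
Equations for k = 0 and k = 1 (AR order 1):
  gamma(0) = phi_1 gamma(1) + c_0
  gamma(1) = phi_1 gamma(0) + c_1
Substituting the second into the first: gamma(0) (1 - phi_1^2) = c_0 + phi_1 c_1, so
  gamma(0) = (c_0 + phi_1 c_1) / (1 - phi_1^2) = (3.214092 + (-0.512)(1.878)) / (1 - (-0.512)^2) = 2.252556 / 0.737856 = 3.05284.
Therefore gamma(0) = 3.0528 (to 4 decimal places).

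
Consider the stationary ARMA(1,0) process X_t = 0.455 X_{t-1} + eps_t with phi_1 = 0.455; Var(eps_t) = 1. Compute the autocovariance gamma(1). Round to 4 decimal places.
\gamma(1) = 0.5738

Multiply the model equation by X_{t-k} and take expectations. With theta_0 = psi_0 = 1 and psi_j the MA(infinity) weights, this gives
  gamma(k) - sum_i phi_i gamma(k-i) = c_k,
  c_k = sigma^2 * sum_{j=k..q} theta_j psi_{j-k}   (c_k = 0 for k > q),
using gamma(-m) = gamma(m).
Pure AR (q = 0): c_0 = sigma^2 = 1, c_k = 0 for k >= 1.
Equations for k = 0 and k = 1 (AR order 1):
  gamma(0) = phi_1 gamma(1) + c_0
  gamma(1) = phi_1 gamma(0) + c_1
Substituting the second into the first: gamma(0) (1 - phi_1^2) = c_0 + phi_1 c_1, so
  gamma(0) = c_0 / (1 - phi_1^2) = 1 / (1 - (0.455)^2) = 1 / 0.792975 = 1.261074.
  gamma(1) = phi_1 gamma(0) = (0.455)(1.261074) = 0.573789.
Therefore gamma(1) = 0.5738 (to 4 decimal places).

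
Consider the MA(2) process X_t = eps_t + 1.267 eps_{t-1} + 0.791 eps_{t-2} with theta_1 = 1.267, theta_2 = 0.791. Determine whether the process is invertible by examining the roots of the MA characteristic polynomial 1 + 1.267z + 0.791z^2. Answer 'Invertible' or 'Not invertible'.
\text{Invertible}

The MA(q) characteristic polynomial is P(z) = 1 + 1.267z + 0.791z^2.
Invertibility requires all roots to lie outside the unit circle, i.e. |z| > 1 for every root.
Set 1 + (1.267) z + (0.791) z^2 = 0, i.e. a z^2 + b z + c = 0 with a = 0.791, b = 1.267, c = 1.
Discriminant D = b^2 - 4ac = (1.267)^2 - 4*(0.791)*1 = 1.605289 - (3.164) = -1.558711.
D < 0, so the roots are the complex-conjugate pair z = (-b +/- i sqrt(-D)) / (2a) = -0.8009 +/- 0.7892i.
For a conjugate pair |z|^2 = z * conj(z) = (product of roots) = c/a = 1/(0.791) = 1.264223, so |z| = sqrt(1.264223) = 1.1244 for both roots.
Moduli of all roots: 1.1244, 1.1244.
All moduli strictly greater than 1? Yes.
Verdict: Invertible.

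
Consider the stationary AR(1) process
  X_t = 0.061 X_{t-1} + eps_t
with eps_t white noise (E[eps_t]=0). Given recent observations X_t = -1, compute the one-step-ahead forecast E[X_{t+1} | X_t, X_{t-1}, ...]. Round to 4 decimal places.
E[X_{t+1} \mid \mathcal F_t] = -0.0610

For an AR(p) model X_t = c + sum_i phi_i X_{t-i} + eps_t, the
one-step-ahead conditional mean is
  E[X_{t+1} | X_t, ...] = c + sum_i phi_i X_{t+1-i}.
Substitute known values:
  E[X_{t+1} | ...] = (0.061) * (-1)
                   = -0.0610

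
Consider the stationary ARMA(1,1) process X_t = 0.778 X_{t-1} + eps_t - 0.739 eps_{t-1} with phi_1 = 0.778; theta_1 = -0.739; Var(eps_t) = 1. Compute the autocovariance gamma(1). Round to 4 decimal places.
\gamma(1) = 0.0420

Multiply the model equation by X_{t-k} and take expectations. With theta_0 = psi_0 = 1 and psi_j the MA(infinity) weights, this gives
  gamma(k) - sum_i phi_i gamma(k-i) = c_k,
  c_k = sigma^2 * sum_{j=k..q} theta_j psi_{j-k}   (c_k = 0 for k > q),
using gamma(-m) = gamma(m).
psi-weights needed (psi_j = theta_j + sum_i phi_i psi_{j-i}):
  psi_1 = theta_1 + phi_1 = -0.739 + (0.778) = 0.039
Right-hand sides:
  c_0 = sigma^2 (1 + theta_1 psi_1) = 1 * (1 + (-0.739)(0.039)) = 1 * 0.971179 = 0.971179
  c_1 = sigma^2 theta_1 = 1 * (-0.739) = -0.739
  c_2 = 0
Equations for k = 0 and k = 1 (AR order 1):
  gamma(0) = phi_1 gamma(1) + c_0
  gamma(1) = phi_1 gamma(0) + c_1
Substituting the second into the first: gamma(0) (1 - phi_1^2) = c_0 + phi_1 c_1, so
  gamma(0) = (c_0 + phi_1 c_1) / (1 - phi_1^2) = (0.971179 + (0.778)(-0.739)) / (1 - (0.778)^2) = 0.396237 / 0.394716 = 1.003853.
  gamma(1) = phi_1 gamma(0) + c_1 = (0.778)(1.003853) + (-0.739) = 0.041998.
Therefore gamma(1) = 0.0420 (to 4 decimal places).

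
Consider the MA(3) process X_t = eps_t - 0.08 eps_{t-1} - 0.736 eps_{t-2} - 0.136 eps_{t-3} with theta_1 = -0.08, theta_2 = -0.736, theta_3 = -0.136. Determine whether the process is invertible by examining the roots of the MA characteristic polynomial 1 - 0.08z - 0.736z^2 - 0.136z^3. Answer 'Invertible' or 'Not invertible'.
\text{Invertible}

The MA(q) characteristic polynomial is P(z) = 1 - 0.08z - 0.736z^2 - 0.136z^3.
Invertibility requires all roots to lie outside the unit circle, i.e. |z| > 1 for every root.
Degree 3: look for a simple real root z0 first, then factor out (1 - z/z0) and solve the remaining quadratic.
Testing z0 = -5: P(-5) = 1 + (-0.08)(-5) + (-0.736)(-5)^2 + (-0.136)(-5)^3
  = 1 + (0.4) + (-18.4) + (17) = 0.  So z_0 = -5 is a root, |z_0| = 5.
Divide out the factor (1 + 0.2 z) = (1 - z/z0) (since 1/z0 = -0.2):
  P(z) = (1 + 0.2 z)(1 + (-0.28) z + (-0.68) z^2)
  [check: z-coef -0.28 - (-0.2) = -0.08; z^2-coef -0.68 - (-0.2)(-0.28) = -0.736; z^3-coef -(-0.2)(-0.68) = -0.136.]
Remaining roots from the quadratic factor 1 + (-0.28) z + (-0.68) z^2:
  Set 1 + (-0.28) z + (-0.68) z^2 = 0, i.e. a z^2 + b z + c = 0 with a = -0.68, b = -0.28, c = 1.
  Discriminant D = b^2 - 4ac = (-0.28)^2 - 4*(-0.68)*1 = 0.0784 - (-2.72) = 2.7984.
  D >= 0, so the roots are real: z = (-b +/- sqrt(D)) / (2a) = (0.28 +/- 1.672842) / (-1.36).
    z_1 = (0.28 + 1.672842) / (-1.36) = -1.4359,   |z_1| = 1.4359.
    z_2 = (0.28 - 1.672842) / (-1.36) = 1.0241,   |z_2| = 1.0241.
Moduli of all roots: 5.0000, 1.4359, 1.0241.
All moduli strictly greater than 1? Yes.
Verdict: Invertible.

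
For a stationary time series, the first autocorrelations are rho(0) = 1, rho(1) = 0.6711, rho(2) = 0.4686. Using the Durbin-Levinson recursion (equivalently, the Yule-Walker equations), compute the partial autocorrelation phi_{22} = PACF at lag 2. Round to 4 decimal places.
\phi_{22} = 0.0332

The PACF at lag k is phi_{kk}, the last component of the solution
to the Yule-Walker system G_k phi = r_k where
  (G_k)_{ij} = rho(|i - j|), (r_k)_i = rho(i), i,j = 1..k.
Equivalently, Durbin-Levinson gives phi_{kk} iteratively:
  phi_{11} = rho(1)
  phi_{kk} = [rho(k) - sum_{j=1..k-1} phi_{k-1,j} rho(k-j)]
            / [1 - sum_{j=1..k-1} phi_{k-1,j} rho(j)],
  phi_{k,j} = phi_{k-1,j} - phi_{kk} phi_{k-1,k-j},  j = 1..k-1.
Step k = 1:
  phi_11 = rho(1) = 0.6711.
Step k = 2:
  phi_22 = [rho(2) - phi_11 rho(1)] / [1 - phi_11 rho(1)] = [0.4686 - (0.6711)(0.6711)] / [1 - (0.6711)(0.6711)]
         = 0.01822479 / 0.54962479 = 0.0332.
Therefore phi_{22} = 0.0332.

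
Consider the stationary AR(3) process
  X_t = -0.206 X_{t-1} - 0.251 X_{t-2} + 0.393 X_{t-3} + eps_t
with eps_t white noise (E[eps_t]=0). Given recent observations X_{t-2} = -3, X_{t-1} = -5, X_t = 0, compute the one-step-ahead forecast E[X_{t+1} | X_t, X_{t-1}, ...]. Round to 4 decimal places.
E[X_{t+1} \mid \mathcal F_t] = 0.0760

For an AR(p) model X_t = c + sum_i phi_i X_{t-i} + eps_t, the
one-step-ahead conditional mean is
  E[X_{t+1} | X_t, ...] = c + sum_i phi_i X_{t+1-i}.
Substitute known values:
  E[X_{t+1} | ...] = (-0.206) * (0) + (-0.251) * (-5) + (0.393) * (-3)
                   = 0.0760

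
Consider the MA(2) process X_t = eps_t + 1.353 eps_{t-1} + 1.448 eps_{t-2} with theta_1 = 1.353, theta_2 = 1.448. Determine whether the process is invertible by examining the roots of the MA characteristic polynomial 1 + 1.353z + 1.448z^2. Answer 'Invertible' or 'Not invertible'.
\text{Not invertible}

The MA(q) characteristic polynomial is P(z) = 1 + 1.353z + 1.448z^2.
Invertibility requires all roots to lie outside the unit circle, i.e. |z| > 1 for every root.
Set 1 + (1.353) z + (1.448) z^2 = 0, i.e. a z^2 + b z + c = 0 with a = 1.448, b = 1.353, c = 1.
Discriminant D = b^2 - 4ac = (1.353)^2 - 4*(1.448)*1 = 1.830609 - (5.792) = -3.961391.
D < 0, so the roots are the complex-conjugate pair z = (-b +/- i sqrt(-D)) / (2a) = -0.4672 +/- 0.6873i.
For a conjugate pair |z|^2 = z * conj(z) = (product of roots) = c/a = 1/(1.448) = 0.690608, so |z| = sqrt(0.690608) = 0.831 for both roots.
Moduli of all roots: 0.8310, 0.8310.
All moduli strictly greater than 1? No.
Verdict: Not invertible.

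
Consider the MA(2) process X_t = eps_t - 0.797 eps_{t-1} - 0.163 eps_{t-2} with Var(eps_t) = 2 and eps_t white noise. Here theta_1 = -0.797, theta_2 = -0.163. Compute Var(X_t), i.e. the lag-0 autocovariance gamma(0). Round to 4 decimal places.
\gamma(0) = 3.3236

For an MA(q) process X_t = eps_t + sum_i theta_i eps_{t-i} with
Var(eps_t) = sigma^2, the variance is
  gamma(0) = sigma^2 * (1 + sum_i theta_i^2).
  sum_i theta_i^2 = (-0.797)^2 + (-0.163)^2 = 0.635209 + 0.026569 = 0.661778.
  gamma(0) = 2 * (1 + 0.661778) = 2 * 1.661778 = 3.323556, which rounds to 3.3236.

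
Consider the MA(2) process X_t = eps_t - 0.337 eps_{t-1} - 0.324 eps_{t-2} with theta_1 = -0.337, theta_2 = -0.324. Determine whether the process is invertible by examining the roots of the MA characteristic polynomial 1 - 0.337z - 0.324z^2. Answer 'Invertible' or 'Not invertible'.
\text{Invertible}

The MA(q) characteristic polynomial is P(z) = 1 - 0.337z - 0.324z^2.
Invertibility requires all roots to lie outside the unit circle, i.e. |z| > 1 for every root.
Set 1 + (-0.337) z + (-0.324) z^2 = 0, i.e. a z^2 + b z + c = 0 with a = -0.324, b = -0.337, c = 1.
Discriminant D = b^2 - 4ac = (-0.337)^2 - 4*(-0.324)*1 = 0.113569 - (-1.296) = 1.409569.
D >= 0, so the roots are real: z = (-b +/- sqrt(D)) / (2a) = (0.337 +/- 1.187253) / (-0.648).
  z_1 = (0.337 + 1.187253) / (-0.648) = -2.3522,   |z_1| = 2.3522.
  z_2 = (0.337 - 1.187253) / (-0.648) = 1.3121,   |z_2| = 1.3121.
Moduli of all roots: 2.3522, 1.3121.
All moduli strictly greater than 1? Yes.
Verdict: Invertible.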